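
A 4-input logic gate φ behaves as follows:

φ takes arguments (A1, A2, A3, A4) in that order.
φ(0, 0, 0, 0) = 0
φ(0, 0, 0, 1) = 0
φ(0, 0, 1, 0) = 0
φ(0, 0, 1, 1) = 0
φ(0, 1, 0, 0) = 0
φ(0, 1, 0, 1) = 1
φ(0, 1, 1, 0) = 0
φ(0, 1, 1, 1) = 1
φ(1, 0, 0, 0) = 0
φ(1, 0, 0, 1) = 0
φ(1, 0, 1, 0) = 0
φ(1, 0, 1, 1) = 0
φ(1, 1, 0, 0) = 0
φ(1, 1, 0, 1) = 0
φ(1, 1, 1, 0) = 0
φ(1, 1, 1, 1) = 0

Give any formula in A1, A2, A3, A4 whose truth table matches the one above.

φ=1 on 2 inputs: (0,1,0,1), (0,1,1,1). Reading each as a conjunction of literals (¬A1·A2·¬A3·A4, ¬A1·A2·A3·A4) and taking the OR gives the canonical DNF.

φ(A1, A2, A3, A4) = (((¬A1 ∧ A2) ∧ ¬A3) ∧ A4) ∨ (((¬A1 ∧ A2) ∧ A3) ∧ A4)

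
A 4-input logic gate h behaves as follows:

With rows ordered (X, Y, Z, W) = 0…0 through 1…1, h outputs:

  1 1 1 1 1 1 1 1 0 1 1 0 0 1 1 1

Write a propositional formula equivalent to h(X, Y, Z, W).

h is 0 on only 3 rows — (1,0,0,0), (1,0,1,1), (1,1,0,0). Writing each as a minterm (X·¬Y·¬Z·¬W, X·¬Y·Z·W, X·Y·¬Z·¬W) and OR-ing them characterizes exactly where h=0, so h is the negation of that disjunction.

h(X, Y, Z, W) = NOT (((((X AND NOT Y) AND NOT Z) AND NOT W) OR (((X AND NOT Y) AND Z) AND W)) OR (((X AND Y) AND NOT Z) AND NOT W))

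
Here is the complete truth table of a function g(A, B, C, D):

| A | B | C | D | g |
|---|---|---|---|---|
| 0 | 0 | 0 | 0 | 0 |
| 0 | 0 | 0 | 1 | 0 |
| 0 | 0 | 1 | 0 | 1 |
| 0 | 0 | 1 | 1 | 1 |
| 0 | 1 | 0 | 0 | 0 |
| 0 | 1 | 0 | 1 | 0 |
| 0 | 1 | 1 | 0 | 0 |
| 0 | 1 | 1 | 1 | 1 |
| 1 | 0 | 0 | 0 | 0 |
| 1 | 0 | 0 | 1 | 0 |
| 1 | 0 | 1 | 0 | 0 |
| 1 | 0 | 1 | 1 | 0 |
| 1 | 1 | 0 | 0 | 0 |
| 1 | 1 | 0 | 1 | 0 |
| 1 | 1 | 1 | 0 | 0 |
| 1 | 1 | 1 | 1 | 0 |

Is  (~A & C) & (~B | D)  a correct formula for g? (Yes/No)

Yes

Test each input against both g and the formula:
  A=0, B=0, C=0, D=0: formula gives 0, g = 0 ✓
  A=0, B=0, C=0, D=1: formula gives 0, g = 0 ✓
  A=0, B=0, C=1, D=0: formula gives 1, g = 1 ✓
  A=0, B=0, C=1, D=1: formula gives 1, g = 1 ✓
  … (the remaining 12 rows also agree.)
Every row agrees, so the formula is equivalent.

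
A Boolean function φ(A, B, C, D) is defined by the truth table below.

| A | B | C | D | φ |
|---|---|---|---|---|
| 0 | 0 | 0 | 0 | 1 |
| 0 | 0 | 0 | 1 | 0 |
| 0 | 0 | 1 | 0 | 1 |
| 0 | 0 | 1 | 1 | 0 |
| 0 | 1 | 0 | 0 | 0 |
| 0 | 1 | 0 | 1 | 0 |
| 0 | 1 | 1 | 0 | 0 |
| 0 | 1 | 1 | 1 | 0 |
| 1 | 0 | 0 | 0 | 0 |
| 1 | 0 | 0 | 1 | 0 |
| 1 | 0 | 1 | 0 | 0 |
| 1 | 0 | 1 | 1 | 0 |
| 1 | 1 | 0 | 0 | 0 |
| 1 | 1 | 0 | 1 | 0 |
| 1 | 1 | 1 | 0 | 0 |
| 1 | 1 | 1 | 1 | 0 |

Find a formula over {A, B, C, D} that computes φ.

φ(A, B, C, D) = (((not A and not B) and not C) and not D) or (((not A and not B) and C) and not D)

The 1-rows are (0,0,0,0), (0,0,1,0). Each contributes one minterm — ¬A·¬B·¬C·¬D; ¬A·¬B·C·¬D — and their disjunction is a sum-of-products form of φ.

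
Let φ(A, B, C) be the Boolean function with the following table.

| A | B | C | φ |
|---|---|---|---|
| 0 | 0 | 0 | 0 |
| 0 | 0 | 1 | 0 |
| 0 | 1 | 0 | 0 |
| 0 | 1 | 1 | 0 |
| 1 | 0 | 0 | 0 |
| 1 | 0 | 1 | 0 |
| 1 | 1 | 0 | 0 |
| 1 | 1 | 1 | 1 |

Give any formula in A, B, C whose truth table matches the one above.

The output is 1 only when every input is 1 — the AND of all inputs.

φ(A, B, C) = (A · B) · C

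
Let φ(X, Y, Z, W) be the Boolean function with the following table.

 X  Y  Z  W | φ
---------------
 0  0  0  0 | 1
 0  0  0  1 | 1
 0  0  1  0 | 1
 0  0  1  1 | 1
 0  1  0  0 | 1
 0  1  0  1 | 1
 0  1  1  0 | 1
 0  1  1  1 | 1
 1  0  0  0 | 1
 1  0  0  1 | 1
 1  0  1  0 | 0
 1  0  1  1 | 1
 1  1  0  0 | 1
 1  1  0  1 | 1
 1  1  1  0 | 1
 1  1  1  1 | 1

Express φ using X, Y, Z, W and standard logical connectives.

φ(X, Y, Z, W) = ¬(((X ∧ ¬Y) ∧ Z) ∧ ¬W)

Only row (1,0,1,0) gives 0. So φ is 1 everywhere except there — the complement of the minterm X·¬Y·Z·¬W.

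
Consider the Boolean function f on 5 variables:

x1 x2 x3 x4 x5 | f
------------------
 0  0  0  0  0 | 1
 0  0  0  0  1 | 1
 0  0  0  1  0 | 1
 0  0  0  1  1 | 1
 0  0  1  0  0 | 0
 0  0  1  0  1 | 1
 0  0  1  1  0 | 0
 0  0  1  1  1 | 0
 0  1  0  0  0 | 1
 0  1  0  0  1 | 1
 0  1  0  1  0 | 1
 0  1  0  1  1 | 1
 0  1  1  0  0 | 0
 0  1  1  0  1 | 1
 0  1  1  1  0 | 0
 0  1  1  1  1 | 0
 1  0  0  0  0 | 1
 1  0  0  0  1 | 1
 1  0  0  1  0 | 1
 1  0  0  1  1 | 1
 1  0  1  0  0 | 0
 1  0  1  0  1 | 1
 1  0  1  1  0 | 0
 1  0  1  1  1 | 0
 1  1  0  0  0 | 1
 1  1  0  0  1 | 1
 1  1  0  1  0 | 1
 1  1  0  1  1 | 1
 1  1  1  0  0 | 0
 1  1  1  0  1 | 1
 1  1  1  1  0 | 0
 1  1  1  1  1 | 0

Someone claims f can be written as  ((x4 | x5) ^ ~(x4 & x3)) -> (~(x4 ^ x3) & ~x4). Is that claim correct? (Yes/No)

Yes

Evaluate ((x4 | x5) ^ ~(x4 & x3)) -> (~(x4 ^ x3) & ~x4) on each row and compare to f:
  x1=0, x2=0, x3=0, x4=0, x5=0: formula gives 1, f = 1 ✓
  x1=0, x2=0, x3=0, x4=0, x5=1: formula gives 1, f = 1 ✓
  x1=0, x2=0, x3=0, x4=1, x5=0: formula gives 1, f = 1 ✓
  x1=0, x2=0, x3=0, x4=1, x5=1: formula gives 1, f = 1 ✓
  …and likewise for the remaining 28 rows.
Every row agrees, so the formula is equivalent.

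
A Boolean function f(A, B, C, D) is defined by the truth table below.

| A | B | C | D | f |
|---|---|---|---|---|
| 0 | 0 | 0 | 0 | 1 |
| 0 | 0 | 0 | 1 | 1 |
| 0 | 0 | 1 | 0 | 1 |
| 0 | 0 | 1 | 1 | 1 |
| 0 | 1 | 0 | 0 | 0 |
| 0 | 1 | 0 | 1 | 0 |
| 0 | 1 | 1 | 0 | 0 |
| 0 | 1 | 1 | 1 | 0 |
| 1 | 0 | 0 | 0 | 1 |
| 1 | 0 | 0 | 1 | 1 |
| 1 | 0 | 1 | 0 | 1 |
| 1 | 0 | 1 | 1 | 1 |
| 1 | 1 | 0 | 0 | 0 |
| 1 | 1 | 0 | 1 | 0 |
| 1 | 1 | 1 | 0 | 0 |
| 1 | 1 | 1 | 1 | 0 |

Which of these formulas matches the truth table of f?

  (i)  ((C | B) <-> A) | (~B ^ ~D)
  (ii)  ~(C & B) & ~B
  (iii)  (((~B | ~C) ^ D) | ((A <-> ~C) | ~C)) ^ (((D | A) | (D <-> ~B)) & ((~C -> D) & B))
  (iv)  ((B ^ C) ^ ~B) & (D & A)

(i) fails at (0,0,1,0): the formula yields 0, f is 1.
(iii) fails at (0,1,0,0): the formula yields 1, f is 0.
(iv) fails at (0,0,0,0): the formula yields 0, f is 1.
Only (ii) survives; checking it on all 16 rows confirms it matches f.

ii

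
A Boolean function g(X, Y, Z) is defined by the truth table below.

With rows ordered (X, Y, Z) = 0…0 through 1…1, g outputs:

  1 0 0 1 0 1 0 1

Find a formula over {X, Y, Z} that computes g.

Collect the rows where g=1 — (0,0,0), (0,1,1), (1,0,1), (1,1,1) — and write one minterm per row: ¬X·¬Y·¬Z, ¬X·Y·Z, X·¬Y·Z, X·Y·Z. Their union (logical OR) reproduces the table exactly.

g(X, Y, Z) = ((((~X & ~Y) & ~Z) | ((~X & Y) & Z)) | ((X & ~Y) & Z)) | ((X & Y) & Z)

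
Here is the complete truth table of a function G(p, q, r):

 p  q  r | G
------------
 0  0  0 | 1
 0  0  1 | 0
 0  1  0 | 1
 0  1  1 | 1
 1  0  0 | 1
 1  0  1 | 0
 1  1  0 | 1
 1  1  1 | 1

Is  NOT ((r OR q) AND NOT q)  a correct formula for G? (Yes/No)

Test each input against both G and the formula:
  p=0, q=0, r=0: formula gives 1, G = 1 ✓
  p=0, q=0, r=1: formula gives 0, G = 0 ✓
  p=0, q=1, r=0: formula gives 1, G = 1 ✓
  p=0, q=1, r=1: formula gives 1, G = 1 ✓
  p=1, q=0, r=0: formula gives 1, G = 1 ✓
  … (the remaining 3 rows also agree.)
No disagreement on any input; they are logically equivalent.

Yes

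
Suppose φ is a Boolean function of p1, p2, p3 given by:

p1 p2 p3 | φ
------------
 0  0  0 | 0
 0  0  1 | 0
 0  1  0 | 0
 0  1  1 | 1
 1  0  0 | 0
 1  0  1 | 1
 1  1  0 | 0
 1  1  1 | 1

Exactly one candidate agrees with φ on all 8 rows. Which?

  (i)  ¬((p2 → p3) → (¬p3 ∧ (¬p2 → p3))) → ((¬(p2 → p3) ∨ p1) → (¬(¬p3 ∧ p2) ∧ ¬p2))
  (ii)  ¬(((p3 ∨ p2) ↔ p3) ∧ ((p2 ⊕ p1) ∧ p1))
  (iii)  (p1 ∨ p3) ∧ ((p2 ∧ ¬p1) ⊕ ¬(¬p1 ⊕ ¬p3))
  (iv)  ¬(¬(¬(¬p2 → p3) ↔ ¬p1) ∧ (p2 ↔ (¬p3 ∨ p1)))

(i) disagrees with φ on (0,0,0) (formula → 1, table → 0); rule it out.
(ii) disagrees with φ on (0,0,0) (formula → 1, table → 0); rule it out.
(iv) disagrees with φ on (0,0,0) (formula → 1, table → 0); rule it out.
That leaves (iii). Evaluating it on every row reproduces the table of φ exactly.

iii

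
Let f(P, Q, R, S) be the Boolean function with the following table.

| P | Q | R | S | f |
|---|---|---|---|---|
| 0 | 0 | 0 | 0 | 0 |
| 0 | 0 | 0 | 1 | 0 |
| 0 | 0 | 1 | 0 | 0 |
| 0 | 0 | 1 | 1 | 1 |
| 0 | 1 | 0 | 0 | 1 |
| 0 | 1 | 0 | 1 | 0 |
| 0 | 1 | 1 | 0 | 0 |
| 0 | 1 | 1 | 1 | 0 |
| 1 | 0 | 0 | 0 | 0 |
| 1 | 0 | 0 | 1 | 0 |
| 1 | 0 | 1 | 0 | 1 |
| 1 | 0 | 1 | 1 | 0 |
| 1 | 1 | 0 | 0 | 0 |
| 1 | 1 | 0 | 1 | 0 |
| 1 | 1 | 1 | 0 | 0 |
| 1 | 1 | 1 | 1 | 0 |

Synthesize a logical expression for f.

The 1-rows are (0,0,1,1), (0,1,0,0), (1,0,1,0). Each contributes one minterm — ¬P·¬Q·R·S; ¬P·Q·¬R·¬S; P·¬Q·R·¬S — and their disjunction is a sum-of-products form of f.

f(P, Q, R, S) = ((((not P and not Q) and R) and S) or (((not P and Q) and not R) and not S)) or (((P and not Q) and R) and not S)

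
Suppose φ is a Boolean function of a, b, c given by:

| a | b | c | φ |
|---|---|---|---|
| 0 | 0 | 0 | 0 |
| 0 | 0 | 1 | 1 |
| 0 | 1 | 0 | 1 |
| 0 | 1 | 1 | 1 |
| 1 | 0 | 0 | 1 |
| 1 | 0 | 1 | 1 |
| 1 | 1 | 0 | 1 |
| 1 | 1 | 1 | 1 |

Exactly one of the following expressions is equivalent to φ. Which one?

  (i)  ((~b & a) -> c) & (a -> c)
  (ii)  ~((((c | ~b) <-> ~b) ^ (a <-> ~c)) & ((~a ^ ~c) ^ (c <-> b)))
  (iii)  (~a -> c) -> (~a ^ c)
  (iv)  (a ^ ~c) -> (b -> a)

(i): at (0,0,0) it gives 1, but φ = 0 — eliminated.
(iii): at (0,0,0) it gives 1, but φ = 0 — eliminated.
(iv): at (0,0,0) it gives 1, but φ = 0 — eliminated.
(ii) is the remaining candidate, and it agrees with φ on all 8 inputs.

ii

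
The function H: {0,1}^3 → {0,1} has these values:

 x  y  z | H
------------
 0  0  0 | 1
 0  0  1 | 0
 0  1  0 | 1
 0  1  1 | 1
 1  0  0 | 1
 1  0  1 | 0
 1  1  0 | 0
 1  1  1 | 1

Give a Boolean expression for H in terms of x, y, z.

H(x, y, z) = not ((((not x and not y) and z) or ((x and not y) and z)) or ((x and y) and not z))

The 0-rows are (0,0,1), (1,0,1), (1,1,0). Take each as a conjunction (¬x·¬y·z, x·¬y·z, x·y·¬z), form their disjunction, and complement — that gives a formula that is 1 everywhere H is.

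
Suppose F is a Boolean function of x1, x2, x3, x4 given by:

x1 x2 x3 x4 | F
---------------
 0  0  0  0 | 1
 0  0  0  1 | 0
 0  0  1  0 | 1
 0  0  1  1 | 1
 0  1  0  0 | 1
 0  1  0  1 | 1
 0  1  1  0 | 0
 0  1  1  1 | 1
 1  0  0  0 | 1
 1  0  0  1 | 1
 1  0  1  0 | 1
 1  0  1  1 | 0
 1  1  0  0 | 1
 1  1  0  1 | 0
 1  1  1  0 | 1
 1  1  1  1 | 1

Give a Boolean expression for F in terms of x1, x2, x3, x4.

There are just 4 zero rows: (0,0,0,1), (0,1,1,0), (1,0,1,1), (1,1,0,1). Their minterms are ¬x1·¬x2·¬x3·x4, ¬x1·x2·x3·¬x4, x1·¬x2·x3·x4, x1·x2·¬x3·x4; the OR of those covers precisely the 0-outputs, and negating it yields F.

F(x1, x2, x3, x4) = NOT ((((((NOT x1 AND NOT x2) AND NOT x3) AND x4) OR (((NOT x1 AND x2) AND x3) AND NOT x4)) OR (((x1 AND NOT x2) AND x3) AND x4)) OR (((x1 AND x2) AND NOT x3) AND x4))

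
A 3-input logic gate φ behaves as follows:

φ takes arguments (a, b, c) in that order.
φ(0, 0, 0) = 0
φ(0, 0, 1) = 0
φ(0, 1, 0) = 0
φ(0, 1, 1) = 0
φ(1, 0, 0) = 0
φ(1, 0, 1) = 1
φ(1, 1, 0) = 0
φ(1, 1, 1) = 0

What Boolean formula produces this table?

φ(a, b, c) = (a & ~b) & c

Only row (1,0,1) gives 1. That row's minterm a·¬b·c is φ directly.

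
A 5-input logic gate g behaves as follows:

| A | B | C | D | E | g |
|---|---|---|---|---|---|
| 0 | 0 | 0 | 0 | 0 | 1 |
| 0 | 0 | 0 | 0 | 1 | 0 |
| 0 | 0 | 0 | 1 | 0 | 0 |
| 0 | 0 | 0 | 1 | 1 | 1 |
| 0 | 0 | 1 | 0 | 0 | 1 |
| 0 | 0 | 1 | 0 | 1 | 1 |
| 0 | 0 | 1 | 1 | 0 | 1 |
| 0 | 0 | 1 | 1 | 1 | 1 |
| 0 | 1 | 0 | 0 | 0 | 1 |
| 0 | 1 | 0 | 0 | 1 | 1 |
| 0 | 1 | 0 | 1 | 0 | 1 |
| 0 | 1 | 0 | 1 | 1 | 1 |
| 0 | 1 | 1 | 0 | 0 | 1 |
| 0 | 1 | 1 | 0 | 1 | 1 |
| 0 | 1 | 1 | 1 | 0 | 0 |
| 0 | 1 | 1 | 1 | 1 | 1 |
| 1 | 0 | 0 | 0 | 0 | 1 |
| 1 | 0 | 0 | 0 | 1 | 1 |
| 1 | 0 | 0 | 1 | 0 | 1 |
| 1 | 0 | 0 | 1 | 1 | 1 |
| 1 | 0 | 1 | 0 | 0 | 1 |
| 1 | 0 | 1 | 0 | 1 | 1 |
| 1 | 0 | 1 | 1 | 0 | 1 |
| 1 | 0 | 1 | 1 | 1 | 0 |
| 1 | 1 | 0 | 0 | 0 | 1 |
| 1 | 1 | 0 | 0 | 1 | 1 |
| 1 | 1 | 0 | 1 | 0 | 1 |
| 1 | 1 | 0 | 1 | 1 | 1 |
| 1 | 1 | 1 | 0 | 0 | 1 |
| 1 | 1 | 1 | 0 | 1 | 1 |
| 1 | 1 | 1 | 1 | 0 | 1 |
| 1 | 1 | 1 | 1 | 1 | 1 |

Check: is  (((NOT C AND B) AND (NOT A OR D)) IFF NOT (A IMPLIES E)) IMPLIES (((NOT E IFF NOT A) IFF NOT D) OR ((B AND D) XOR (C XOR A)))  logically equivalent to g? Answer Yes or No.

Yes

Evaluate (((NOT C AND B) AND (NOT A OR D)) IFF NOT (A IMPLIES E)) IMPLIES (((NOT E IFF NOT A) IFF NOT D) OR ((B AND D) XOR (C XOR A))) on each row and compare to g:
  A=0, B=0, C=0, D=0, E=0: formula gives 1, g = 1 ✓
  A=0, B=0, C=0, D=0, E=1: formula gives 0, g = 0 ✓
  A=0, B=0, C=0, D=1, E=0: formula gives 0, g = 0 ✓
  A=0, B=0, C=0, D=1, E=1: formula gives 1, g = 1 ✓
  …and likewise for the remaining 28 rows.
No disagreement on any input; they are logically equivalent.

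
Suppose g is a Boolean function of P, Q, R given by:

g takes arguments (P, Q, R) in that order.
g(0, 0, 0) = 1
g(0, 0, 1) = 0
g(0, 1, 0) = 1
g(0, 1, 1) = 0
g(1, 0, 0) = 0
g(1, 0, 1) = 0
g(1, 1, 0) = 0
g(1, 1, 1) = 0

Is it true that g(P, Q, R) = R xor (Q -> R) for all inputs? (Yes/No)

No

Test each input against both g and the formula:
  P=0, Q=0, R=0: formula gives 1, g = 1 ✓
  P=0, Q=0, R=1: formula gives 0, g = 0 ✓
  P=0, Q=1, R=0: formula gives 0, but g = 1 ✗
Since they disagree at (0,1,0), the expression is not a correct formula for g.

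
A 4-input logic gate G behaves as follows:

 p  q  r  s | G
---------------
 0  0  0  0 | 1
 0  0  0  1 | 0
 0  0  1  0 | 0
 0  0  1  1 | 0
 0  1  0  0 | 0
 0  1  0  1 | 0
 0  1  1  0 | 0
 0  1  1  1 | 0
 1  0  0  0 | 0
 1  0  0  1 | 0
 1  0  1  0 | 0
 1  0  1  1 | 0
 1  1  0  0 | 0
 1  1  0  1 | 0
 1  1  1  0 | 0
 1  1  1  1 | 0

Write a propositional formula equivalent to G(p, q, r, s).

The output is 1 only when every input is 0 — NOR of all inputs.

G(p, q, r, s) = NOT (((p OR q) OR r) OR s)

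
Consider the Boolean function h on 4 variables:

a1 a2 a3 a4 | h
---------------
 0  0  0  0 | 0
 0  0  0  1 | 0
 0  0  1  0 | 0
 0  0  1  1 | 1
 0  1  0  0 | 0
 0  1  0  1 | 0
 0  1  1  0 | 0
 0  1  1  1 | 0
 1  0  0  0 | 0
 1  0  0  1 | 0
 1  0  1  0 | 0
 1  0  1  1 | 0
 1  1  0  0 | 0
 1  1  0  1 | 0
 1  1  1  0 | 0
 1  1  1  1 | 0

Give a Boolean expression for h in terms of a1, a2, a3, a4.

h(a1, a2, a3, a4) = ((¬a1 ∧ ¬a2) ∧ a3) ∧ a4

h is 1 on exactly one input, (0,0,1,1), whose minterm is ¬a1·¬a2·a3·a4. So h is just that conjunction.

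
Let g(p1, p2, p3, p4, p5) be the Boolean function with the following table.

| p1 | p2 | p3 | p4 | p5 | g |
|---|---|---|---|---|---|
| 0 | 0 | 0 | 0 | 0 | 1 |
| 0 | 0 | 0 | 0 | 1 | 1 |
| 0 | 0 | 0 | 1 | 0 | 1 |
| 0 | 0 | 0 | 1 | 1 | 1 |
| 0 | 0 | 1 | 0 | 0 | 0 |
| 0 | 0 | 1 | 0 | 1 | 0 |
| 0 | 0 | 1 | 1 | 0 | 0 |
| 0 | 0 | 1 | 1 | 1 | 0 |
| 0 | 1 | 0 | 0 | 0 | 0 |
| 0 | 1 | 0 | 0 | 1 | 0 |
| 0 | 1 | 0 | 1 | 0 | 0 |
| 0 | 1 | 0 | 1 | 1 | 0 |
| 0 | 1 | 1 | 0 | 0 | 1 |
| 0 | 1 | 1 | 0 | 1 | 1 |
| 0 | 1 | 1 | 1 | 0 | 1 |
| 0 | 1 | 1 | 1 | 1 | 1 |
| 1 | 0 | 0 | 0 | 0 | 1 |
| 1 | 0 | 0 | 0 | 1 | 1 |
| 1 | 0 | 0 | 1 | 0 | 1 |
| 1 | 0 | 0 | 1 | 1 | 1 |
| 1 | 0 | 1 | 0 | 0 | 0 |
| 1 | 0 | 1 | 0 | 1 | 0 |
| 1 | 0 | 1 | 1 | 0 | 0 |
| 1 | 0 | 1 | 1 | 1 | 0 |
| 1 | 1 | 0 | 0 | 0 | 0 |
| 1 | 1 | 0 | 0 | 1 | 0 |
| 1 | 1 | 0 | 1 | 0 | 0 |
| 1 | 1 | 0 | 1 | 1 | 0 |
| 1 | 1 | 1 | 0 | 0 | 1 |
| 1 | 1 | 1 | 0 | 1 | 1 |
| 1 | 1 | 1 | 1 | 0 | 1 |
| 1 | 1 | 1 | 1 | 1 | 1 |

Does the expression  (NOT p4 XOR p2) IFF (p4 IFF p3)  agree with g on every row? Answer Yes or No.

Evaluate (NOT p4 XOR p2) IFF (p4 IFF p3) on each row and compare to g:
  p1=0, p2=0, p3=0, p4=0, p5=0: formula gives 1, g = 1 ✓
  p1=0, p2=0, p3=0, p4=0, p5=1: formula gives 1, g = 1 ✓
  p1=0, p2=0, p3=0, p4=1, p5=0: formula gives 1, g = 1 ✓
  p1=0, p2=0, p3=0, p4=1, p5=1: formula gives 1, g = 1 ✓
  …and likewise for the remaining 28 rows.
No disagreement on any input; they are logically equivalent.

Yes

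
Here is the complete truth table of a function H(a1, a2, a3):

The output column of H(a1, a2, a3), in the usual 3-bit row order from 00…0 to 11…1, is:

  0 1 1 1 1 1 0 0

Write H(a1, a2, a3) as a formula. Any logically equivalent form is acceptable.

H(a1, a2, a3) = ¬((((¬a1 ∧ ¬a2) ∧ ¬a3) ∨ ((a1 ∧ a2) ∧ ¬a3)) ∨ ((a1 ∧ a2) ∧ a3))

The 0-rows are (0,0,0), (1,1,0), (1,1,1). Take each as a conjunction (¬a1·¬a2·¬a3, a1·a2·¬a3, a1·a2·a3), form their disjunction, and complement — that gives a formula that is 1 everywhere H is.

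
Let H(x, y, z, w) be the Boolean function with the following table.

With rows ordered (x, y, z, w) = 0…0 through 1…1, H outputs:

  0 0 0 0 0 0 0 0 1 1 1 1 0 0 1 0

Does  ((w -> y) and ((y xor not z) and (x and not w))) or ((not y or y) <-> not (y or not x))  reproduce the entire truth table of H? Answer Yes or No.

Yes

Test each input against both H and the formula:
  x=0, y=0, z=0, w=0: formula gives 0, H = 0 ✓
  x=0, y=0, z=0, w=1: formula gives 0, H = 0 ✓
  x=0, y=0, z=1, w=0: formula gives 0, H = 0 ✓
  x=0, y=0, z=1, w=1: formula gives 0, H = 0 ✓
  … (the remaining 12 rows also agree.)
No disagreement on any input; they are logically equivalent.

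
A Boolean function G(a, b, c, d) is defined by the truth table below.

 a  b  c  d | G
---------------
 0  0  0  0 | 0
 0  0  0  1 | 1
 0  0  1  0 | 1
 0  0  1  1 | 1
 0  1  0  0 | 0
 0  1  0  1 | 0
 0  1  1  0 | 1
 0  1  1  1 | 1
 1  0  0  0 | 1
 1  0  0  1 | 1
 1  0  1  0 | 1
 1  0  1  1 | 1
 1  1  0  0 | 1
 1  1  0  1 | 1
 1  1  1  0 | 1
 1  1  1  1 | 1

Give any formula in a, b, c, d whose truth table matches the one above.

There are just 3 zero rows: (0,0,0,0), (0,1,0,0), (0,1,0,1). Their minterms are ¬a·¬b·¬c·¬d, ¬a·b·¬c·¬d, ¬a·b·¬c·d; the OR of those covers precisely the 0-outputs, and negating it yields G.

G(a, b, c, d) = NOT (((((NOT a AND NOT b) AND NOT c) AND NOT d) OR (((NOT a AND b) AND NOT c) AND NOT d)) OR (((NOT a AND b) AND NOT c) AND d))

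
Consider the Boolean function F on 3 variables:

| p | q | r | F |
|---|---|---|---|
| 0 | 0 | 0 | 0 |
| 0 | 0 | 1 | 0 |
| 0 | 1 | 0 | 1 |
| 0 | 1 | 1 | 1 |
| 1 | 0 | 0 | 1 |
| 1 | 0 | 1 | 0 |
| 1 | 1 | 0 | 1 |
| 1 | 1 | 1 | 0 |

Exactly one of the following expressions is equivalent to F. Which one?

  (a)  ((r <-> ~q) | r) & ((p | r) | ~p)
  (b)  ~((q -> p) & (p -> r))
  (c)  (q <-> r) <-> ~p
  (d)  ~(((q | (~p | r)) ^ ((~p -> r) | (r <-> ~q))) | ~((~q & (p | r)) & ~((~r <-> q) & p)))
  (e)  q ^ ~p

(a): at (0,0,1) it gives 1, but F = 0 — eliminated.
(c): at (0,0,0) it gives 1, but F = 0 — eliminated.
(d): at (0,0,1) it gives 1, but F = 0 — eliminated.
(e): at (0,0,0) it gives 1, but F = 0 — eliminated.
(b) is the remaining candidate, and it agrees with F on all 8 inputs.

b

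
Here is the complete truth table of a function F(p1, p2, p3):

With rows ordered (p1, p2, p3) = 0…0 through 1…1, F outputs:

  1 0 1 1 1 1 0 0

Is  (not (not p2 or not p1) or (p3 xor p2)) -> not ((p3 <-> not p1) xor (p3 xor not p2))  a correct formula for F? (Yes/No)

Evaluate (not (not p2 or not p1) or (p3 xor p2)) -> not ((p3 <-> not p1) xor (p3 xor not p2)) on each row and compare to F:
  p1=0, p2=0, p3=0: formula gives 1, F = 1 ✓
  p1=0, p2=0, p3=1: formula gives 0, F = 0 ✓
  p1=0, p2=1, p3=0: formula gives 1, F = 1 ✓
  p1=0, p2=1, p3=1: formula gives 1, F = 1 ✓
  p1=1, p2=0, p3=0: formula gives 1, F = 1 ✓
  … (the remaining 3 rows also agree.)
Every row agrees, so the formula is equivalent.

Yes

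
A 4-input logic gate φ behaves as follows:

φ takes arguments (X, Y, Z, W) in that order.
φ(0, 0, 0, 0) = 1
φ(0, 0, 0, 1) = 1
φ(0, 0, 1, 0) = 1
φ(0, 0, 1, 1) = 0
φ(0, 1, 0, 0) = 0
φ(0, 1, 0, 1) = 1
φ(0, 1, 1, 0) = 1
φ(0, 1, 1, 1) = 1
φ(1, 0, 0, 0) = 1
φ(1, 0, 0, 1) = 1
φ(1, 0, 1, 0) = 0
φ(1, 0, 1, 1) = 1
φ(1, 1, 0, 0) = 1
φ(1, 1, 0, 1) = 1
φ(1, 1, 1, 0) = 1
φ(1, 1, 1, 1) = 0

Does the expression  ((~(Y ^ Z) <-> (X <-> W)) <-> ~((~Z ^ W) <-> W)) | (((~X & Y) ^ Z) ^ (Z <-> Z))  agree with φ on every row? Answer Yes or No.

Yes

Test each input against both φ and the formula:
  X=0, Y=0, Z=0, W=0: formula gives 1, φ = 1 ✓
  X=0, Y=0, Z=0, W=1: formula gives 1, φ = 1 ✓
  X=0, Y=0, Z=1, W=0: formula gives 1, φ = 1 ✓
  X=0, Y=0, Z=1, W=1: formula gives 0, φ = 0 ✓
  …and likewise for the remaining 12 rows.
Every row agrees, so the formula is equivalent.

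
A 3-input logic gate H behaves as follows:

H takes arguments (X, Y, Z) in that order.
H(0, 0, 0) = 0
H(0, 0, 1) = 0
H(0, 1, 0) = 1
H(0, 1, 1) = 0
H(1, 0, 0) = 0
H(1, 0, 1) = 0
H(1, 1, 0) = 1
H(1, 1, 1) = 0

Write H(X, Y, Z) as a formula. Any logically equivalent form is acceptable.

H(X, Y, Z) = ((NOT X AND Y) AND NOT Z) OR ((X AND Y) AND NOT Z)

The 1-rows are (0,1,0), (1,1,0). Each contributes one minterm — ¬X·Y·¬Z; X·Y·¬Z — and their disjunction is a sum-of-products form of H.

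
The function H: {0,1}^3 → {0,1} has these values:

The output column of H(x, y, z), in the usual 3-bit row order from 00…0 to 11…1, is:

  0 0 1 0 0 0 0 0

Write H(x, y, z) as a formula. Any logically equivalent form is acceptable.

Only row (0,1,0) gives 1. That row's minterm ¬x·y·¬z is H directly.

H(x, y, z) = (x' · y) · z'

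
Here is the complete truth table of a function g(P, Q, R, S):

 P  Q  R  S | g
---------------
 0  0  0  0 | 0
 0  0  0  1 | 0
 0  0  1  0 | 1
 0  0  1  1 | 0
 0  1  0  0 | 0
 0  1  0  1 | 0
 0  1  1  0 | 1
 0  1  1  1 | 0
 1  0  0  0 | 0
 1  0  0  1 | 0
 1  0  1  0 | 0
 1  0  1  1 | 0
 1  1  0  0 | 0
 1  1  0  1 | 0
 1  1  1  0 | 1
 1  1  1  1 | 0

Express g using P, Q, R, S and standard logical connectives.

g(P, Q, R, S) = ((((NOT P AND NOT Q) AND R) AND NOT S) OR (((NOT P AND Q) AND R) AND NOT S)) OR (((P AND Q) AND R) AND NOT S)

Collect the rows where g=1 — (0,0,1,0), (0,1,1,0), (1,1,1,0) — and write one minterm per row: ¬P·¬Q·R·¬S, ¬P·Q·R·¬S, P·Q·R·¬S. Their union (logical OR) reproduces the table exactly.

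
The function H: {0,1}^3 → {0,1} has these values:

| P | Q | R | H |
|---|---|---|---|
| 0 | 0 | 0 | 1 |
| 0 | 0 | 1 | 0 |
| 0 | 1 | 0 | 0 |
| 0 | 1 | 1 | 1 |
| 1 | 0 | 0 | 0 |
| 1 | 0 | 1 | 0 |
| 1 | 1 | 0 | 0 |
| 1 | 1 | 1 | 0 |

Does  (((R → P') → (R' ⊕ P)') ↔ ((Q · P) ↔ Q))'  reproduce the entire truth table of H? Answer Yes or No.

Yes

Check the formula against H row by row:
  P=0, Q=0, R=0: formula gives 1, H = 1 ✓
  P=0, Q=0, R=1: formula gives 0, H = 0 ✓
  P=0, Q=1, R=0: formula gives 0, H = 0 ✓
  P=0, Q=1, R=1: formula gives 1, H = 1 ✓
  P=1, Q=0, R=0: formula gives 0, H = 0 ✓
  … (the remaining 3 rows also agree.)
No disagreement on any input; they are logically equivalent.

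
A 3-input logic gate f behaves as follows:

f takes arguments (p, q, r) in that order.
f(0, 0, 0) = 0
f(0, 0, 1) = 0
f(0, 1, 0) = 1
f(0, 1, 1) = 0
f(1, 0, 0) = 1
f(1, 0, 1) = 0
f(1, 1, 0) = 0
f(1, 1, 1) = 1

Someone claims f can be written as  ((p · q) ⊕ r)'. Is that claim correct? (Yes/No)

No

Evaluate ((p · q) ⊕ r)' on each row and compare to f:
  p=0, q=0, r=0: formula gives 1, but f = 0 ✗
Since they disagree at (0,0,0), the expression is not a correct formula for f.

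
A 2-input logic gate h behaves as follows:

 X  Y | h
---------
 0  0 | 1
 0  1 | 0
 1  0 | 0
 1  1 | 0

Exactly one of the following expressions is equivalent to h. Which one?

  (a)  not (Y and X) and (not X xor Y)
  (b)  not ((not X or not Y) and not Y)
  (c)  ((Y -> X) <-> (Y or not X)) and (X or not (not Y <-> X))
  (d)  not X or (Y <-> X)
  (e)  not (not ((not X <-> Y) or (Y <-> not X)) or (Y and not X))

(b): at (0,0) it gives 0, but h = 1 — eliminated.
(c): at (1,1) it gives 1, but h = 0 — eliminated.
(d): at (0,1) it gives 1, but h = 0 — eliminated.
(e): at (0,0) it gives 0, but h = 1 — eliminated.
Only (a) survives; checking it on all 4 rows confirms it matches h.

a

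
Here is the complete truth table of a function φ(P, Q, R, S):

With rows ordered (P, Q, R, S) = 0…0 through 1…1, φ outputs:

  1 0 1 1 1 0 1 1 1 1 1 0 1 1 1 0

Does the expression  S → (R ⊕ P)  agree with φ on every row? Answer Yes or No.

Yes

Test each input against both φ and the formula:
  P=0, Q=0, R=0, S=0: formula gives 1, φ = 1 ✓
  P=0, Q=0, R=0, S=1: formula gives 0, φ = 0 ✓
  P=0, Q=0, R=1, S=0: formula gives 1, φ = 1 ✓
  P=0, Q=0, R=1, S=1: formula gives 1, φ = 1 ✓
  …and likewise for the remaining 12 rows.
All 16 rows match — the expression computes φ exactly.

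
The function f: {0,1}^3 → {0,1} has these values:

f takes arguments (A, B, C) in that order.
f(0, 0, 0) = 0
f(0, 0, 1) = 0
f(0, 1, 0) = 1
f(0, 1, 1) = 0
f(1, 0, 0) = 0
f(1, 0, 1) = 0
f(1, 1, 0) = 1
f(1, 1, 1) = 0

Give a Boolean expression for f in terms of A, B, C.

Collect the rows where f=1 — (0,1,0), (1,1,0) — and write one minterm per row: ¬A·B·¬C, A·B·¬C. Their union (logical OR) reproduces the table exactly.

f(A, B, C) = ((NOT A AND B) AND NOT C) OR ((A AND B) AND NOT C)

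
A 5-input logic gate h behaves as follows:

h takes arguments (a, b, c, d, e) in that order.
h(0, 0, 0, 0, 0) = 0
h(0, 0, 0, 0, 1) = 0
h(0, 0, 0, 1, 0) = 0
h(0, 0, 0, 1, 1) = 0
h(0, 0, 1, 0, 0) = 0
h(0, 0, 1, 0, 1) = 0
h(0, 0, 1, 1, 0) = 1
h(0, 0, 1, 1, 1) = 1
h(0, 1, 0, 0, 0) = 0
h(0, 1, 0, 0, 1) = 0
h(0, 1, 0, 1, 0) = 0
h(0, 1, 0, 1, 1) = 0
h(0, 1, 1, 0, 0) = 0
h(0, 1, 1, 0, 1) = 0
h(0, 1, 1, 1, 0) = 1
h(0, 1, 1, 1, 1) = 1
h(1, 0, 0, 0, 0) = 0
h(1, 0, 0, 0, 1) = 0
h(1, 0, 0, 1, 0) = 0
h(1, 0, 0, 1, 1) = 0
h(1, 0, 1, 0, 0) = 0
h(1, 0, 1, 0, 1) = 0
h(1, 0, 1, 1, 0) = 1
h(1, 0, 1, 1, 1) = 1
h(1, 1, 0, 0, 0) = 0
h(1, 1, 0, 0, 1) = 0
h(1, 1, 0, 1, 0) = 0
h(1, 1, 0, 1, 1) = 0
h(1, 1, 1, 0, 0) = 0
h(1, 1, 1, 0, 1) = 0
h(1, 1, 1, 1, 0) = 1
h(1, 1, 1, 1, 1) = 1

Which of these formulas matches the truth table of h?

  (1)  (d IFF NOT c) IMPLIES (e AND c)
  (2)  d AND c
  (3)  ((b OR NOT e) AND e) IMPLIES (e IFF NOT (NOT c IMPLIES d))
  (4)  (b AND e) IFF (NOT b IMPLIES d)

(1) fails at (0,0,0,0,0): the formula yields 1, h is 0.
(3) fails at (0,0,0,0,0): the formula yields 1, h is 0.
(4) fails at (0,0,0,0,0): the formula yields 1, h is 0.
Only (2) survives; checking it on all 32 rows confirms it matches h.

2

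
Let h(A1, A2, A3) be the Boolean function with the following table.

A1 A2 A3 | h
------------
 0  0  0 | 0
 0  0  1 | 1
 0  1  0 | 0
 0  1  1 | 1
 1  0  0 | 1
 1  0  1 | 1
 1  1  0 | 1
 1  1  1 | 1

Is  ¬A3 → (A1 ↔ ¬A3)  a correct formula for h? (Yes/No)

Check the formula against h row by row:
  A1=0, A2=0, A3=0: formula gives 0, h = 0 ✓
  A1=0, A2=0, A3=1: formula gives 1, h = 1 ✓
  A1=0, A2=1, A3=0: formula gives 0, h = 0 ✓
  A1=0, A2=1, A3=1: formula gives 1, h = 1 ✓
  A1=1, A2=0, A3=0: formula gives 1, h = 1 ✓
  … (the remaining 3 rows also agree.)
Every row agrees, so the formula is equivalent.

Yes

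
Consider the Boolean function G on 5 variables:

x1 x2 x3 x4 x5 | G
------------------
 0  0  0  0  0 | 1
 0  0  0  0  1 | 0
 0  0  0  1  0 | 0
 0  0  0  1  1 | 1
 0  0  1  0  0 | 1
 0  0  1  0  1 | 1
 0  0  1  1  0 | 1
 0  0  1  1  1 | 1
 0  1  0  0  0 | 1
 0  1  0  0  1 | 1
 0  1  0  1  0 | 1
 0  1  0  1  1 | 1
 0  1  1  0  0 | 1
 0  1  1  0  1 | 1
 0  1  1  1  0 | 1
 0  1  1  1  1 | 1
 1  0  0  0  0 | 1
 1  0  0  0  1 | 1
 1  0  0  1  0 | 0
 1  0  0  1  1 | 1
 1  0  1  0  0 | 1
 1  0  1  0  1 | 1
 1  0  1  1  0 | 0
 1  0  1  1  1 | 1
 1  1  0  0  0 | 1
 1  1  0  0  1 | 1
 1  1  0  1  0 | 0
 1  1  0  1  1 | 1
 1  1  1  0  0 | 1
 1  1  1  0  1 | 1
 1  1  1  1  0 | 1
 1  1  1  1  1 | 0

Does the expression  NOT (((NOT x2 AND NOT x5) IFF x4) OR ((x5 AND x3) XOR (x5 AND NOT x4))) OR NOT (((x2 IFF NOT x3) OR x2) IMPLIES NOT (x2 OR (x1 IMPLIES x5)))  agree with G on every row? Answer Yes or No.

Check the formula against G row by row:
  x1=0, x2=0, x3=0, x4=0, x5=0: formula gives 1, G = 1 ✓
  x1=0, x2=0, x3=0, x4=0, x5=1: formula gives 0, G = 0 ✓
  x1=0, x2=0, x3=0, x4=1, x5=0: formula gives 0, G = 0 ✓
  x1=0, x2=0, x3=0, x4=1, x5=1: formula gives 1, G = 1 ✓
  …
  x1=1, x2=0, x3=0, x4=0, x5=1: formula gives 0, but G = 1 ✗
Row (1,0,0,0,1) is a counterexample, so the formula is not equivalent to G.

No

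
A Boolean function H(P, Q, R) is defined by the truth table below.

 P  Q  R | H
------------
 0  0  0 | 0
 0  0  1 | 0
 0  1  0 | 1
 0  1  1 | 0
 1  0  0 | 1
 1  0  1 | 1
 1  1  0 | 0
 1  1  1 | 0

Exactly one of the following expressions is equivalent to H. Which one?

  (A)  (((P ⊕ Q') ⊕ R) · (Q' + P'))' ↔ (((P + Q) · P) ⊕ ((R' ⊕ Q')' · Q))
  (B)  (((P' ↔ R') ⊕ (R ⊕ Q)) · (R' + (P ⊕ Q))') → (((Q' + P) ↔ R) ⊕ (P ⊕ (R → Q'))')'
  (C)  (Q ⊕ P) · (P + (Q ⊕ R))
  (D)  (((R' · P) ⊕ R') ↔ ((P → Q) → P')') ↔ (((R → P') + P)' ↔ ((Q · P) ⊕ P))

(A) fails at (0,0,0): the formula yields 1, H is 0.
(B) fails at (0,0,0): the formula yields 1, H is 0.
(D) fails at (0,0,1): the formula yields 1, H is 0.
(C) is the remaining candidate, and it agrees with H on all 8 inputs.

C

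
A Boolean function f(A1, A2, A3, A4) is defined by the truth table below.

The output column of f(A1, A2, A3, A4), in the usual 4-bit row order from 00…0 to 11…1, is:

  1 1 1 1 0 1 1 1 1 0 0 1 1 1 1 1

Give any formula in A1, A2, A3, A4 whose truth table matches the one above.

f(A1, A2, A3, A4) = NOT (((((NOT A1 AND A2) AND NOT A3) AND NOT A4) OR (((A1 AND NOT A2) AND NOT A3) AND A4)) OR (((A1 AND NOT A2) AND A3) AND NOT A4))

There are just 3 zero rows: (0,1,0,0), (1,0,0,1), (1,0,1,0). Their minterms are ¬A1·A2·¬A3·¬A4, A1·¬A2·¬A3·A4, A1·¬A2·A3·¬A4; the OR of those covers precisely the 0-outputs, and negating it yields f.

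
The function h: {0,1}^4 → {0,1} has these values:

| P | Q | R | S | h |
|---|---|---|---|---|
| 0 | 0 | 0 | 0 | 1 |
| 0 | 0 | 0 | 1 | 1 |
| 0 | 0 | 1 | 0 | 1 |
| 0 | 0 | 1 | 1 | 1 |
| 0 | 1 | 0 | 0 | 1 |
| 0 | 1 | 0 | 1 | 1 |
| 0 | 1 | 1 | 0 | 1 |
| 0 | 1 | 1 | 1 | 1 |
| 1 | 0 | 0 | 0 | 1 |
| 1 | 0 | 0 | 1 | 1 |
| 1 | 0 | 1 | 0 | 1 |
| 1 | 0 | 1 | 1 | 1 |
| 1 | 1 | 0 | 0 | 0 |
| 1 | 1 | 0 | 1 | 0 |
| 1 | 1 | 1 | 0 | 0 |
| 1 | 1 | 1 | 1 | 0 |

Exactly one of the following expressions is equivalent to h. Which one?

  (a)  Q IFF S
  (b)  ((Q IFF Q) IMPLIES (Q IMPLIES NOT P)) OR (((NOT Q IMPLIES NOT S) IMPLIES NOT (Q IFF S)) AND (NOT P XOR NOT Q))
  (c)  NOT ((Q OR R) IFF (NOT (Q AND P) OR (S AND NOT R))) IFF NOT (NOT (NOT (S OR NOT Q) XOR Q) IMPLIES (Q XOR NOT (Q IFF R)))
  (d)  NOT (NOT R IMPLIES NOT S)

(a) fails at (0,0,0,1): the formula yields 0, h is 1.
(c) fails at (0,1,0,0): the formula yields 0, h is 1.
(d) fails at (0,0,0,0): the formula yields 0, h is 1.
Only (b) survives; checking it on all 16 rows confirms it matches h.

b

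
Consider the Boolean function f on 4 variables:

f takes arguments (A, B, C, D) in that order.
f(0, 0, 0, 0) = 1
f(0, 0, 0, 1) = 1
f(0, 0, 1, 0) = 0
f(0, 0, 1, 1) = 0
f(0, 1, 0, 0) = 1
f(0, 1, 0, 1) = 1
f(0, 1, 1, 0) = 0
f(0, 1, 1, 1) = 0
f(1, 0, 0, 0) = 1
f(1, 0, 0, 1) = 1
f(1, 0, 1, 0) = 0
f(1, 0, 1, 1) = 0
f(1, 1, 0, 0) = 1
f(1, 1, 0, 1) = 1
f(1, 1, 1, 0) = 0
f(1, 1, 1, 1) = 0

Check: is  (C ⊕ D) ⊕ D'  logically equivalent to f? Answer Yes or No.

Check the formula against f row by row:
  A=0, B=0, C=0, D=0: formula gives 1, f = 1 ✓
  A=0, B=0, C=0, D=1: formula gives 1, f = 1 ✓
  A=0, B=0, C=1, D=0: formula gives 0, f = 0 ✓
  A=0, B=0, C=1, D=1: formula gives 0, f = 0 ✓
  … (the remaining 12 rows also agree.)
All 16 rows match — the expression computes f exactly.

Yes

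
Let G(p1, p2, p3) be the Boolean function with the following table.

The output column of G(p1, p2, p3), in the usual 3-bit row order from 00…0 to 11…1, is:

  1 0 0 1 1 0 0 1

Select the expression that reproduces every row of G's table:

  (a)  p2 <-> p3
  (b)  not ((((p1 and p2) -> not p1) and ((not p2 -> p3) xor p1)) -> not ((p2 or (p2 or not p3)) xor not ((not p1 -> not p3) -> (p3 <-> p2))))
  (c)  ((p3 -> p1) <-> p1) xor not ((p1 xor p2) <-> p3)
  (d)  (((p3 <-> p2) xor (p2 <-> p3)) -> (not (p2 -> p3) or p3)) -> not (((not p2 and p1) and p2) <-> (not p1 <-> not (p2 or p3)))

a

(b): at (0,0,0) it gives 0, but G = 1 — eliminated.
(c): at (0,0,0) it gives 0, but G = 1 — eliminated.
(d): at (0,1,1) it gives 0, but G = 1 — eliminated.
That leaves (a). Evaluating it on every row reproduces the table of G exactly.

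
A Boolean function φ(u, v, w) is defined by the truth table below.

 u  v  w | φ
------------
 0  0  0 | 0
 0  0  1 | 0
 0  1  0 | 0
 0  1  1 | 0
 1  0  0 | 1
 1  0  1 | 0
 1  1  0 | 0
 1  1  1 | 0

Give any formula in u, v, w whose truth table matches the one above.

Only row (1,0,0) gives 1. That row's minterm u·¬v·¬w is φ directly.

φ(u, v, w) = (u & ~v) & ~w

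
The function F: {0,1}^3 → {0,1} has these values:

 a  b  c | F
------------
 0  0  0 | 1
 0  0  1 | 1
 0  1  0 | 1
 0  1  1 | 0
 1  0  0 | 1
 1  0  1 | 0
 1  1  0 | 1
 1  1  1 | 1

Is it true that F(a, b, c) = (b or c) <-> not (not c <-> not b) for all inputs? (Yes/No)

No

Evaluate (b or c) <-> not (not c <-> not b) on each row and compare to F:
  a=0, b=0, c=0: formula gives 1, F = 1 ✓
  a=0, b=0, c=1: formula gives 1, F = 1 ✓
  a=0, b=1, c=0: formula gives 1, F = 1 ✓
  a=0, b=1, c=1: formula gives 0, F = 0 ✓
  a=1, b=0, c=0: formula gives 1, F = 1 ✓
  a=1, b=0, c=1: formula gives 1, but F = 0 ✗
Row (1,0,1) is a counterexample, so the formula is not equivalent to F.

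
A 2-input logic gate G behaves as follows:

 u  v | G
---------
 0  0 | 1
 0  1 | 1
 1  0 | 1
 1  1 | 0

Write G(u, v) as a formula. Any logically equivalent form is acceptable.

G(u, v) = not (u and v)

The output is 0 only when every input is 1 — NAND of all inputs.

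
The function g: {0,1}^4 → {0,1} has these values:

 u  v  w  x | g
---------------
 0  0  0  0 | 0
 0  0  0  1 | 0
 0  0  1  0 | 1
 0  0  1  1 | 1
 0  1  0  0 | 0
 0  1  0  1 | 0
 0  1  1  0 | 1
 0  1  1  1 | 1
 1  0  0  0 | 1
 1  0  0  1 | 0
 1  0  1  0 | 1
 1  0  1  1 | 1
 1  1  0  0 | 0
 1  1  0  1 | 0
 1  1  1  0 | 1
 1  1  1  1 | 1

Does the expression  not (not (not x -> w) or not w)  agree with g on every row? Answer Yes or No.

No

Evaluate not (not (not x -> w) or not w) on each row and compare to g:
  u=0, v=0, w=0, x=0: formula gives 0, g = 0 ✓
  u=0, v=0, w=0, x=1: formula gives 0, g = 0 ✓
  u=0, v=0, w=1, x=0: formula gives 1, g = 1 ✓
  u=0, v=0, w=1, x=1: formula gives 1, g = 1 ✓
  …
  u=1, v=0, w=0, x=0: formula gives 0, but g = 1 ✗
Row (1,0,0,0) is a counterexample, so the formula is not equivalent to g.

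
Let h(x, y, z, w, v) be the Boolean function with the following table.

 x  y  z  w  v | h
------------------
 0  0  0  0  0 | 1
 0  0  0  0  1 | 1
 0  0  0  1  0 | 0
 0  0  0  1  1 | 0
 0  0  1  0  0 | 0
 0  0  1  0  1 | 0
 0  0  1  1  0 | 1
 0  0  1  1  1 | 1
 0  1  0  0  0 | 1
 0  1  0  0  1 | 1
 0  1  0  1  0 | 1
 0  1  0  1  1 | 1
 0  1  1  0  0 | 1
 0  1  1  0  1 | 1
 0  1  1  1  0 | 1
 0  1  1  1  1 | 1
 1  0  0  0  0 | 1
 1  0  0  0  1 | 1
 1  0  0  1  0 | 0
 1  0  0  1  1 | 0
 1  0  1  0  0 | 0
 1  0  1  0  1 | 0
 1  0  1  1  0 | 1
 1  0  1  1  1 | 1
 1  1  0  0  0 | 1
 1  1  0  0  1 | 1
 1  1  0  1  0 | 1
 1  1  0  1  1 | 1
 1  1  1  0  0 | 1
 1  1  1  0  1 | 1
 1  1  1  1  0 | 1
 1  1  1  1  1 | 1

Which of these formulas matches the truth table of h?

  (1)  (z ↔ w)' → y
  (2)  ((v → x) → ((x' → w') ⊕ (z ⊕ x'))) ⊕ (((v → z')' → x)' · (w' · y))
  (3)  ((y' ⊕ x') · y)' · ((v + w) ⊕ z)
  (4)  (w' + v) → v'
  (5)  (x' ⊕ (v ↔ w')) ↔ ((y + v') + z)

(2): at (0,0,0,0,0) it gives 0, but h = 1 — eliminated.
(3): at (0,0,0,0,0) it gives 0, but h = 1 — eliminated.
(4): at (0,0,0,0,1) it gives 0, but h = 1 — eliminated.
(5): at (0,0,1,0,0) it gives 1, but h = 0 — eliminated.
Only (1) survives; checking it on all 32 rows confirms it matches h.

1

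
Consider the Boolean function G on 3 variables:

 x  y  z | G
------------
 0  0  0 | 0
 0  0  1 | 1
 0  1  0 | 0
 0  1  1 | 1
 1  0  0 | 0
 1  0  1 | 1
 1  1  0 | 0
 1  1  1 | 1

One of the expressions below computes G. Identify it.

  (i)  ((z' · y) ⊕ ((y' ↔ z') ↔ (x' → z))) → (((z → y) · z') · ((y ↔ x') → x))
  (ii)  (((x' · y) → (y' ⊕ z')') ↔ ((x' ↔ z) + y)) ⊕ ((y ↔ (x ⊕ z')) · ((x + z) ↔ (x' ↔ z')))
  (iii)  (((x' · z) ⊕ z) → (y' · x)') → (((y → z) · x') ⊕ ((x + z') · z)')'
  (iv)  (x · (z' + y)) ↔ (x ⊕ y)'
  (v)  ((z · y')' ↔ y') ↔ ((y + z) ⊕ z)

v

(i) fails at (0,0,0): the formula yields 1, G is 0.
(ii) fails at (1,0,0): the formula yields 1, G is 0.
(iii) fails at (0,0,0): the formula yields 1, G is 0.
(iv) fails at (0,0,1): the formula yields 0, G is 1.
Only (v) survives; checking it on all 8 rows confirms it matches G.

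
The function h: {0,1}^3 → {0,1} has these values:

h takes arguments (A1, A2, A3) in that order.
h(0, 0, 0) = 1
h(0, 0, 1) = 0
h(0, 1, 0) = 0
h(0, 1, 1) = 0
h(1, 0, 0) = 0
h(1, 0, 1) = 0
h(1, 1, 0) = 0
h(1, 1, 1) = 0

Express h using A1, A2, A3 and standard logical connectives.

The output is 1 only when every input is 0 — NOR of all inputs.

h(A1, A2, A3) = NOT ((A1 OR A2) OR A3)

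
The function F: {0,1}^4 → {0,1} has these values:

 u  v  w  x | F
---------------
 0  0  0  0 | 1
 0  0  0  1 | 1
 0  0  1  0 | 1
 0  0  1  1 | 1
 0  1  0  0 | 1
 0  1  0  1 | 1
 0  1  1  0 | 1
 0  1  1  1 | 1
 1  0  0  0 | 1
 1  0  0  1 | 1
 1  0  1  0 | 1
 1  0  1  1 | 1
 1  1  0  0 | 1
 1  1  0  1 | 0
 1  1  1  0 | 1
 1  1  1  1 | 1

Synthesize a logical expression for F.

F is 0 on exactly one input, (1,1,0,1), whose minterm is u·v·¬w·x. So F is the negation of that single conjunction.

F(u, v, w, x) = ¬(((u ∧ v) ∧ ¬w) ∧ x)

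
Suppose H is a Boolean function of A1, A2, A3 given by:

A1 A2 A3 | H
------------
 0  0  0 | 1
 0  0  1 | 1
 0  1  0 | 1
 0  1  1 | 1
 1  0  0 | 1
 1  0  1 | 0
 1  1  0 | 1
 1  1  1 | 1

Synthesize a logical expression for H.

Only row (1,0,1) gives 0. So H is 1 everywhere except there — the complement of the minterm A1·¬A2·A3.

H(A1, A2, A3) = NOT ((A1 AND NOT A2) AND A3)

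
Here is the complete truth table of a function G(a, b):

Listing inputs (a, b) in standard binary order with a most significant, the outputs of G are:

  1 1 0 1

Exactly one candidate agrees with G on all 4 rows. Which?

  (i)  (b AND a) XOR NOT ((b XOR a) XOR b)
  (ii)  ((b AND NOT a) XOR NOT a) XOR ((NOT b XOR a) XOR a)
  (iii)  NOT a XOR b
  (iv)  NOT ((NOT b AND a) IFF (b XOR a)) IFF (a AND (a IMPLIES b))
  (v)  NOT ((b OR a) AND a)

i

(ii) fails at (0,0): the formula yields 0, G is 1.
(iii) fails at (0,1): the formula yields 0, G is 1.
(iv) fails at (0,1): the formula yields 0, G is 1.
(v) fails at (1,1): the formula yields 0, G is 1.
That leaves (i). Evaluating it on every row reproduces the table of G exactly.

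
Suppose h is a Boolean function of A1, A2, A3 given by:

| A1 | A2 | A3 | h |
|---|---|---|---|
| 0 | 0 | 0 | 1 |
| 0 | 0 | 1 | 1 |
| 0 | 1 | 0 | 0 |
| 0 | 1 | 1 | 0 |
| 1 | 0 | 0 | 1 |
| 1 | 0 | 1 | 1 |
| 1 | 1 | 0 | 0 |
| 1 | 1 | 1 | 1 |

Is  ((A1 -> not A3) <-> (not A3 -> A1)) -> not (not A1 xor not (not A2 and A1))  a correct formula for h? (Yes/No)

Test each input against both h and the formula:
  A1=0, A2=0, A3=0: formula gives 1, h = 1 ✓
  A1=0, A2=0, A3=1: formula gives 1, h = 1 ✓
  A1=0, A2=1, A3=0: formula gives 1, but h = 0 ✗
Row (0,1,0) is a counterexample, so the formula is not equivalent to h.

No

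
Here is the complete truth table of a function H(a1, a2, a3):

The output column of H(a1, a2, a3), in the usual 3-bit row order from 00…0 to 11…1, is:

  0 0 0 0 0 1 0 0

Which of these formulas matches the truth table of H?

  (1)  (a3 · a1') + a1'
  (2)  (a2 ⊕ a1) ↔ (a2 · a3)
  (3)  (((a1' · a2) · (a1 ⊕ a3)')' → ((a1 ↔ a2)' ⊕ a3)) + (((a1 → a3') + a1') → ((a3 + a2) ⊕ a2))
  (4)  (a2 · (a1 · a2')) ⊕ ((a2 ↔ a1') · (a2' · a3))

(1) fails at (0,0,0): the formula yields 1, H is 0.
(2) fails at (0,0,0): the formula yields 1, H is 0.
(3) fails at (0,0,1): the formula yields 1, H is 0.
Only (4) survives; checking it on all 8 rows confirms it matches H.

4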